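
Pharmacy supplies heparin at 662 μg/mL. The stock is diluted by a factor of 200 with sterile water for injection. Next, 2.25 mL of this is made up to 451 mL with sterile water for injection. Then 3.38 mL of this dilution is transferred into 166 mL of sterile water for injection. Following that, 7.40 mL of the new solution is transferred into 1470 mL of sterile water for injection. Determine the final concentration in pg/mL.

Overall dilution factor = 200 × 200.4 × 50.11 × 199.6 = 4.01 × 10⁸.
662 μg/mL / 4.01 × 10⁸ = 1.65 × 10⁻⁶ μg/mL = 1.65 pg/mL.

1.65 pg/mL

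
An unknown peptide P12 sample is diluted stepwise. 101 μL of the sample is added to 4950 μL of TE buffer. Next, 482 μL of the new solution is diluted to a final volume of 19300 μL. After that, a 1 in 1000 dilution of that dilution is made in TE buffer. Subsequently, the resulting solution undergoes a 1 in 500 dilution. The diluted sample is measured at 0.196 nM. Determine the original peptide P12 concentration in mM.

196 mM

Overall dilution factor = 50.01 × 40.04 × 1000 × 500 = 1.00 × 10⁹.
Original = 0.196 nM × 1.00 × 10⁹ = 1.96 × 10⁸ nM = 196 mM.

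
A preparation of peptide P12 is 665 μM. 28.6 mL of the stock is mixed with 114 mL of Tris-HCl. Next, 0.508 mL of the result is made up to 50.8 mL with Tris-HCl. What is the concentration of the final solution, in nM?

1330 nM

Overall dilution factor = 4.986 × 100 = 499.
665 μM / 499 = 1.33 μM = 1330 nM.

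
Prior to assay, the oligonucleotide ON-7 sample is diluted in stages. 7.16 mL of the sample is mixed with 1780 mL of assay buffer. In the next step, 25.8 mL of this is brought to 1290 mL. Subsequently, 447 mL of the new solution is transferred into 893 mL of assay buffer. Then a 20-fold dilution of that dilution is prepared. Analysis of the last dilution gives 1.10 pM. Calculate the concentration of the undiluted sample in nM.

823 nM

Overall dilution factor = 249.6 × 50 × 2.998 × 20 = 7.48 × 10⁵.
Original = 1.10 pM × 7.48 × 10⁵ = 8.23 × 10⁵ pM = 823 nM.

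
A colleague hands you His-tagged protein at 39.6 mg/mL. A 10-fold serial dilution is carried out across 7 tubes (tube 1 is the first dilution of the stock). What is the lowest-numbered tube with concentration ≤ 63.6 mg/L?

Tube n has concentration 39.6 mg/mL / 10ⁿ.
Need 10ⁿ ≥ 39.6 mg/mL / 63.6 mg/L = 623, so n ≥ 2.79.
First such tube: n = 3.

tube 3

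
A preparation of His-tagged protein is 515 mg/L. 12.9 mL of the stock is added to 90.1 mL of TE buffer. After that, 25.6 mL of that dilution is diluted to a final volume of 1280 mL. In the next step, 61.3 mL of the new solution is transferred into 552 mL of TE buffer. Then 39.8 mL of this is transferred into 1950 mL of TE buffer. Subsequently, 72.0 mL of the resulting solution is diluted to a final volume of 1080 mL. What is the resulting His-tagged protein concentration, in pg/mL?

172 pg/mL

Overall dilution factor = 7.984 × 50 × 10.00 × 49.99 × 15 = 3.00 × 10⁶.
515 mg/L / 3.00 × 10⁶ = 1.72 × 10⁻⁴ mg/L = 172 pg/mL.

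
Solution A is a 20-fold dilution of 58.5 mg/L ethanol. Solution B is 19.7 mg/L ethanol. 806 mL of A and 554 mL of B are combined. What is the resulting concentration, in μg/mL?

C_A = 58.5 mg/L / 20 = 2.92 mg/L.
C_mix = (C_A·V_A + C_B·V_B)/(V_A + V_B) = (2.92×806 + 19.7×554) / 1360 = 9.76 mg/L = 9.76 μg/mL.

9.76 μg/mL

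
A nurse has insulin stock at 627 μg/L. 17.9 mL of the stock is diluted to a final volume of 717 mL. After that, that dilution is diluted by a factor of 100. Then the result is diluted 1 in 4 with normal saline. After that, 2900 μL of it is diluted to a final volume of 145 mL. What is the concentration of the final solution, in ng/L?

Overall dilution factor = 40.06 × 100 × 4 × 50 = 8.01 × 10⁵.
627 μg/L / 8.01 × 10⁵ = 7.83 × 10⁻⁴ μg/L = 0.783 ng/L.

0.783 ng/L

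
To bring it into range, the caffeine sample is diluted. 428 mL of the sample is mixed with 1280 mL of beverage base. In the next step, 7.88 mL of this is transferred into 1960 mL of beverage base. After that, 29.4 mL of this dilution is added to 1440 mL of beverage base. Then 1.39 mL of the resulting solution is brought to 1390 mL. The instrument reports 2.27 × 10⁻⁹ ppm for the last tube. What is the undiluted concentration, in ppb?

Overall dilution factor = 3.991 × 249.7 × 49.98 × 1000 = 4.98 × 10⁷.
Original = 2.27 × 10⁻⁹ ppm × 4.98 × 10⁷ = 0.113 ppm = 113 ppb.

113 ppb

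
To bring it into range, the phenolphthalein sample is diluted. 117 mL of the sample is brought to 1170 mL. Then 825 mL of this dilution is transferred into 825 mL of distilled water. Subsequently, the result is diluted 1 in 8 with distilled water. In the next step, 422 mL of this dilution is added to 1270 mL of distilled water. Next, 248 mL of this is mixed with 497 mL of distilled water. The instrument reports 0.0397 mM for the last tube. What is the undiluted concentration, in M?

Overall dilution factor = 10 × 2 × 8 × 4.009 × 3.004 = 1927.
Original = 0.0397 mM × 1927 = 76.5 mM = 0.0765 M.

0.0765 M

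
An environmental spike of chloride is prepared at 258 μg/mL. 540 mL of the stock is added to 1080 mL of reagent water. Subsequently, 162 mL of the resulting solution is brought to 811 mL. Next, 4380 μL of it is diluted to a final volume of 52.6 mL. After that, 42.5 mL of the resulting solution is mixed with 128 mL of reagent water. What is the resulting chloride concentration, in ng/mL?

357 ng/mL

Overall dilution factor = 3 × 5.006 × 12.01 × 4.012 = 724.
258 μg/mL / 724 = 0.357 μg/mL = 357 ng/mL.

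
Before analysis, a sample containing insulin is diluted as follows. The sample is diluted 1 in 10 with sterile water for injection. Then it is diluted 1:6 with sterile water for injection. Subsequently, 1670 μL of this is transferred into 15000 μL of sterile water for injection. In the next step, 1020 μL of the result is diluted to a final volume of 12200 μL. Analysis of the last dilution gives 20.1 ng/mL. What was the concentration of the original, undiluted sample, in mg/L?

Overall dilution factor = 10 × 6 × 9.982 × 11.96 = 7164.
Original = 20.1 ng/mL × 7164 = 1.44 × 10⁵ ng/mL = 144 mg/L.

144 mg/L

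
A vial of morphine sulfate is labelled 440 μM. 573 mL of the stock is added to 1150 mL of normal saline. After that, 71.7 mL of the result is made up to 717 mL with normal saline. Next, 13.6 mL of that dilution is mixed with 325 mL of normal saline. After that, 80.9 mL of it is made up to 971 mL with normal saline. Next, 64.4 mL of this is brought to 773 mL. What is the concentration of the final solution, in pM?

4080 pM

Overall dilution factor = 3.007 × 10 × 24.90 × 12.00 × 12.00 = 1.08 × 10⁵.
440 μM / 1.08 × 10⁵ = 4.08 × 10⁻³ μM = 4080 pM.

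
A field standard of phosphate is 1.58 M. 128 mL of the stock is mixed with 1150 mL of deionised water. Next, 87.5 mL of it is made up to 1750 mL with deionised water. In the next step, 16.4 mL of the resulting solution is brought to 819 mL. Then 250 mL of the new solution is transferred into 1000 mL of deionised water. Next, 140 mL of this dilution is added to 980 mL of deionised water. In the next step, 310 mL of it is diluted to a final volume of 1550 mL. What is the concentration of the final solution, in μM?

Overall dilution factor = 9.984 × 20 × 49.94 × 5 × 8 × 5 = 1.99 × 10⁶.
1.58 M / 1.99 × 10⁶ = 7.92 × 10⁻⁷ M = 0.792 μM.

0.792 μM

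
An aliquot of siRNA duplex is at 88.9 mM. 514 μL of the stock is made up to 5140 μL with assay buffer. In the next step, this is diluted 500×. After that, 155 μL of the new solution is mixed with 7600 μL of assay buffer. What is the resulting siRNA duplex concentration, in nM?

355 nM

Overall dilution factor = 10 × 500 × 50.03 = 2.50 × 10⁵.
88.9 mM / 2.50 × 10⁵ = 3.55 × 10⁻⁴ mM = 355 nM.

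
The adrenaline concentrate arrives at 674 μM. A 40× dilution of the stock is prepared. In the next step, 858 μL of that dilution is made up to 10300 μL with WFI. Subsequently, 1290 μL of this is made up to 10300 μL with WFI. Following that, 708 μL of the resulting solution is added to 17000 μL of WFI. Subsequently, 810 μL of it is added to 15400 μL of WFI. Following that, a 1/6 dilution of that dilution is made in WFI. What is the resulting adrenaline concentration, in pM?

Overall dilution factor = 40 × 12.00 × 7.984 × 25.01 × 20.01 × 6 = 1.15 × 10⁷.
674 μM / 1.15 × 10⁷ = 5.85 × 10⁻⁵ μM = 58.5 pM.

58.5 pM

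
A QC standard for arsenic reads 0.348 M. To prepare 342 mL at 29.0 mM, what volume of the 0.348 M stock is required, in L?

29.0 mM = 0.0290 M.
V₁ = C₂V₂/C₁ = 0.0290 × 342 / 0.348 = 28.5 mL = 0.0285 L.

0.0285 L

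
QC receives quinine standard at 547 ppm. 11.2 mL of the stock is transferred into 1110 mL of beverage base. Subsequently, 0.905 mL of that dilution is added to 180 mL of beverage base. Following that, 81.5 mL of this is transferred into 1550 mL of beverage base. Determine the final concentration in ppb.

1.37 ppb

Overall dilution factor = 100.1 × 199.9 × 20.02 = 4.01 × 10⁵.
547 ppm / 4.01 × 10⁵ = 1.37 × 10⁻³ ppm = 1.37 ppb.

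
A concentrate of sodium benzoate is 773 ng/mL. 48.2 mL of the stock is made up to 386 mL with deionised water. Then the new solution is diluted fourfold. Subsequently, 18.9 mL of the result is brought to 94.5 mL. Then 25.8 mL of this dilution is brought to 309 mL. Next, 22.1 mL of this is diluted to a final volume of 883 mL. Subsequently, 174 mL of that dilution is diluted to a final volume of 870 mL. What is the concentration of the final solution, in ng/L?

2.02 ng/L

Overall dilution factor = 8.008 × 4 × 5 × 11.98 × 39.95 × 5 = 3.83 × 10⁵.
773 ng/mL / 3.83 × 10⁵ = 2.02 × 10⁻³ ng/mL = 2.02 ng/L.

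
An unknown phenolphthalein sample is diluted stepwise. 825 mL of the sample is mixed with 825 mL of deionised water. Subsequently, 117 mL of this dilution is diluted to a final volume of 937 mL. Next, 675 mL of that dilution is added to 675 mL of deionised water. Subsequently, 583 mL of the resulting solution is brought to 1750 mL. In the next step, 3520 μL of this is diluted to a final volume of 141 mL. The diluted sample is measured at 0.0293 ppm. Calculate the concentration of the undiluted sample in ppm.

Overall dilution factor = 2 × 8.009 × 2 × 3.002 × 40.06 = 3852.
Original = 0.0293 ppm × 3852 = 113 ppm.

113 ppm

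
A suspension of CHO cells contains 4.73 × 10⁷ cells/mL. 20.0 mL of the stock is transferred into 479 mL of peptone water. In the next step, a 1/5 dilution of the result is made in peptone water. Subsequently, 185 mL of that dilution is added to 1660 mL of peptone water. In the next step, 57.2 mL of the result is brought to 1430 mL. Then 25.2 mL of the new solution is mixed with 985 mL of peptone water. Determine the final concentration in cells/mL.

37.9 cells/mL

Overall dilution factor = 24.95 × 5 × 9.973 × 25 × 40.09 = 1.25 × 10⁶.
4.73 × 10⁷ cells/mL / 1.25 × 10⁶ = 37.9 cells/mL.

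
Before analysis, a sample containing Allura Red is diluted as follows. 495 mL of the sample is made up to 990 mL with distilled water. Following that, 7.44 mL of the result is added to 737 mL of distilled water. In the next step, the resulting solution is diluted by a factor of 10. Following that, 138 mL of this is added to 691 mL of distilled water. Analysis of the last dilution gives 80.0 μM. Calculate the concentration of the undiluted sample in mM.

962 mM

Overall dilution factor = 2 × 100.1 × 10 × 6.007 = 1.20 × 10⁴.
Original = 80.0 μM × 1.20 × 10⁴ = 9.62 × 10⁵ μM = 962 mM.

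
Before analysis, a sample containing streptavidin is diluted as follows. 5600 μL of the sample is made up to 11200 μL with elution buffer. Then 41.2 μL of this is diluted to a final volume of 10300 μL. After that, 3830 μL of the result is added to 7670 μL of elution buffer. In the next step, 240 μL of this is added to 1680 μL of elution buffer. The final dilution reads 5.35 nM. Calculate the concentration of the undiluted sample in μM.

Overall dilution factor = 2 × 250 × 3.003 × 8 = 1.20 × 10⁴.
Original = 5.35 nM × 1.20 × 10⁴ = 6.43 × 10⁴ nM = 64.3 μM.

64.3 μM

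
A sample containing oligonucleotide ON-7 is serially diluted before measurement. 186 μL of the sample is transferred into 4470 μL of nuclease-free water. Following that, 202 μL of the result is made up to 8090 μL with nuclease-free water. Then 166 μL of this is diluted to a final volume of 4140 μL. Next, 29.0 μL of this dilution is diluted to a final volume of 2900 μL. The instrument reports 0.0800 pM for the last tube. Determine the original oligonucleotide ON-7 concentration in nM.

200 nM

Overall dilution factor = 25.03 × 40.05 × 24.94 × 100 = 2.50 × 10⁶.
Original = 0.0800 pM × 2.50 × 10⁶ = 2.00 × 10⁵ pM = 200 nM.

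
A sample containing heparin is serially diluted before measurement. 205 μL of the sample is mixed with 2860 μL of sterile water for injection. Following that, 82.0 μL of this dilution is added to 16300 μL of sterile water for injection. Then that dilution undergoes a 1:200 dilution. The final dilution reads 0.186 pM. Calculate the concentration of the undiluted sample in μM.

0.111 μM

Overall dilution factor = 14.95 × 199.8 × 200 = 5.97 × 10⁵.
Original = 0.186 pM × 5.97 × 10⁵ = 1.11 × 10⁵ pM = 0.111 μM.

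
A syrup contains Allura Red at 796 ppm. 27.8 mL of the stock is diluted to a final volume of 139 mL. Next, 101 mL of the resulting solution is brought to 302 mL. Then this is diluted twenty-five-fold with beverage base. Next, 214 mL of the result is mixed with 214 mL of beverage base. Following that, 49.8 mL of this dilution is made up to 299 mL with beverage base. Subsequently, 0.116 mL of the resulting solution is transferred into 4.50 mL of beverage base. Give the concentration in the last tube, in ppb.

Overall dilution factor = 5 × 2.990 × 25 × 2 × 6.004 × 39.79 = 1.79 × 10⁵.
796 ppm / 1.79 × 10⁵ = 4.46 × 10⁻³ ppm = 4.46 ppb.

4.46 ppb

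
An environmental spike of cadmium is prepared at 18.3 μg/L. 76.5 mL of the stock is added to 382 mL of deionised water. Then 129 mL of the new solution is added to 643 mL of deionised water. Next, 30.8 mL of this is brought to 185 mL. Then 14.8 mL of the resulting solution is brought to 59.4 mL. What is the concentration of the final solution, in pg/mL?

21.2 pg/mL

Overall dilution factor = 5.993 × 5.984 × 6.006 × 4.014 = 865.
18.3 μg/L / 865 = 0.0212 μg/L = 21.2 pg/mL.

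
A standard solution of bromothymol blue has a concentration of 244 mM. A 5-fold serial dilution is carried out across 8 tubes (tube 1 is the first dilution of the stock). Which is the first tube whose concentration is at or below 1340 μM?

Tube n has concentration 244 mM / 5ⁿ.
Need 5ⁿ ≥ 244 mM / 1340 μM = 182, so n ≥ 3.23.
First such tube: n = 4.

tube 4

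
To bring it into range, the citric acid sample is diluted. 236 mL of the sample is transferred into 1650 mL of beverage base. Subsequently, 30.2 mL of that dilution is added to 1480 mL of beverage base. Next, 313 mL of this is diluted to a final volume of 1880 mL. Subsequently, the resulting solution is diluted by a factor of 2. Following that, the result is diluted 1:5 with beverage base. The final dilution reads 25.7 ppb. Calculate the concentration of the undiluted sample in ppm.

Overall dilution factor = 7.992 × 50.01 × 6.006 × 2 × 5 = 2.40 × 10⁴.
Original = 25.7 ppb × 2.40 × 10⁴ = 6.17 × 10⁵ ppb = 617 ppm.

617 ppm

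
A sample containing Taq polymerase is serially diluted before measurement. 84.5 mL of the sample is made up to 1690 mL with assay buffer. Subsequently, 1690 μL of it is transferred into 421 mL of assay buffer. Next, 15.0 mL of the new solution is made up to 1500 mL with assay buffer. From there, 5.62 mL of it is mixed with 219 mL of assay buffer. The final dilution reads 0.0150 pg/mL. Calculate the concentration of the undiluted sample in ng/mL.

Overall dilution factor = 20 × 250.1 × 100 × 39.97 = 2.00 × 10⁷.
Original = 0.0150 pg/mL × 2.00 × 10⁷ = 3.00 × 10⁵ pg/mL = 300 ng/mL.

300 ng/mL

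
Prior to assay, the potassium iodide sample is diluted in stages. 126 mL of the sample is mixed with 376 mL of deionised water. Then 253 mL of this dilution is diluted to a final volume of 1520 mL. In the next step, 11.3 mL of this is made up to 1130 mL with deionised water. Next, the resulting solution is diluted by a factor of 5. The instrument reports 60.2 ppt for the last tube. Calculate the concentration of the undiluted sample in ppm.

Overall dilution factor = 3.984 × 6.008 × 100 × 5 = 1.20 × 10⁴.
Original = 60.2 ppt × 1.20 × 10⁴ = 7.20 × 10⁵ ppt = 0.720 ppm.

0.720 ppm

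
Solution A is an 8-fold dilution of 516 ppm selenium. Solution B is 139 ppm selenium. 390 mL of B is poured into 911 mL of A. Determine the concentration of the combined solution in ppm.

86.8 ppm

C_A = 516 ppm / 8 = 64.5 ppm.
C_mix = (C_A·V_A + C_B·V_B)/(V_A + V_B) = (64.5×911 + 139×390) / 1301 = 86.8 ppm.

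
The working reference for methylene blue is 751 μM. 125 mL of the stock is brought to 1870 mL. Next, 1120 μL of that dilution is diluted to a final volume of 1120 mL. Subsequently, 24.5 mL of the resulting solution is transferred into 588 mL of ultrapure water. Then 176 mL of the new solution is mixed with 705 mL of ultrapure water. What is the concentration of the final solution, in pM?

Overall dilution factor = 14.96 × 1000 × 25 × 5.006 = 1.87 × 10⁶.
751 μM / 1.87 × 10⁶ = 4.01 × 10⁻⁴ μM = 401 pM.

401 pM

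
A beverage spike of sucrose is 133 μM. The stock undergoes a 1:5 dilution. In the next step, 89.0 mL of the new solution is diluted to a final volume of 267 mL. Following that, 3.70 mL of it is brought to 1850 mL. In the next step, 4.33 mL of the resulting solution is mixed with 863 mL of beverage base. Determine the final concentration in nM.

0.0885 nM

Overall dilution factor = 5 × 3 × 500 × 200.3 = 1.50 × 10⁶.
133 μM / 1.50 × 10⁶ = 8.85 × 10⁻⁵ μM = 0.0885 nM.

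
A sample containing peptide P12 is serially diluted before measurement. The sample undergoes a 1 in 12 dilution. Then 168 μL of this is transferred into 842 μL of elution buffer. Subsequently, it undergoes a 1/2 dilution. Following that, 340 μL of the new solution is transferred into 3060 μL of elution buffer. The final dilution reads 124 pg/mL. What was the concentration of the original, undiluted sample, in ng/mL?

Overall dilution factor = 12 × 6.012 × 2 × 10 = 1443.
Original = 124 pg/mL × 1443 = 1.79 × 10⁵ pg/mL = 179 ng/mL.

179 ng/mL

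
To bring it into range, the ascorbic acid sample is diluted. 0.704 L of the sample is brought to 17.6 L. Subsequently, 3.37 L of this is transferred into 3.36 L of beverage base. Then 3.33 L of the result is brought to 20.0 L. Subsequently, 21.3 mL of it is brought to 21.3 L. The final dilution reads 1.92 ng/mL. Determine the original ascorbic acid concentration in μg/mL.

Overall dilution factor = 25 × 1.997 × 6.006 × 1000 = 3.00 × 10⁵.
Original = 1.92 ng/mL × 3.00 × 10⁵ = 5.76 × 10⁵ ng/mL = 576 μg/mL.

576 μg/mL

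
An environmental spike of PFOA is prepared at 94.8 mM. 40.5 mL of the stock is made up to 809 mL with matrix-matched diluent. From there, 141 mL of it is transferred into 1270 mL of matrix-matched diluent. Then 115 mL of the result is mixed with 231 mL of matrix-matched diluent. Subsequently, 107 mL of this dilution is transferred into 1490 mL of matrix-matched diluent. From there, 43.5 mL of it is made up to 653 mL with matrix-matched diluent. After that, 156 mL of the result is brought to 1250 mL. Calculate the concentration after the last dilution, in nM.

Overall dilution factor = 19.98 × 10.01 × 3.009 × 14.93 × 15.01 × 8.013 = 1.08 × 10⁶.
94.8 mM / 1.08 × 10⁶ = 8.78 × 10⁻⁵ mM = 87.8 nM.

87.8 nM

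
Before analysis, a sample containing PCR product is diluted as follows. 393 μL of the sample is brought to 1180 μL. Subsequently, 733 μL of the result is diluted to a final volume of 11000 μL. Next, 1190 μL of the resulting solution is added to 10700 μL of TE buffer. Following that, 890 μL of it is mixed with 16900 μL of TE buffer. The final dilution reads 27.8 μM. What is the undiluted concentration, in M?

0.250 M

Overall dilution factor = 3.003 × 15.01 × 9.992 × 19.99 = 8999.
Original = 27.8 μM × 8999 = 2.50 × 10⁵ μM = 0.250 M.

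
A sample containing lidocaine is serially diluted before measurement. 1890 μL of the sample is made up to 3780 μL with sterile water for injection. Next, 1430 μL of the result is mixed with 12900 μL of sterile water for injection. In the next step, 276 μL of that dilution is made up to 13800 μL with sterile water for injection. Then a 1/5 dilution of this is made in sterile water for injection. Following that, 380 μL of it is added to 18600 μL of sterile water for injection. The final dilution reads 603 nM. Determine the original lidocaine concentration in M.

Overall dilution factor = 2 × 10.02 × 50 × 5 × 49.95 = 2.50 × 10⁵.
Original = 603 nM × 2.50 × 10⁵ = 1.51 × 10⁸ nM = 0.151 M.

0.151 M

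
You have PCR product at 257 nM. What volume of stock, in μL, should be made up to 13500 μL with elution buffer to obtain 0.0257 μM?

1350 μL

0.0257 μM = 25.7 nM.
V₁ = C₂V₂/C₁ = 25.7 × 13500 / 257 = 1350 μL.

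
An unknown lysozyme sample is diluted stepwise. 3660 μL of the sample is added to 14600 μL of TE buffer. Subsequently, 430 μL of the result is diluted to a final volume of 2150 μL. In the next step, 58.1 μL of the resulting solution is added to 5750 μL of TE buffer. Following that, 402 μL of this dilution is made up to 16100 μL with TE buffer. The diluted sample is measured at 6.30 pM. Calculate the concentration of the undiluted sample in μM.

0.629 μM

Overall dilution factor = 4.989 × 5 × 99.97 × 40.05 = 9.99 × 10⁴.
Original = 6.30 pM × 9.99 × 10⁴ = 6.29 × 10⁵ pM = 0.629 μM.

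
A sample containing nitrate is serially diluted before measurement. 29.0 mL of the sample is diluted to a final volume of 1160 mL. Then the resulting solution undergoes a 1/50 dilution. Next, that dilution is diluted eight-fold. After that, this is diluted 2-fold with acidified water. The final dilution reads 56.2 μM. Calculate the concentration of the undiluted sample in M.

Overall dilution factor = 40 × 50 × 8 × 2 = 3.20 × 10⁴.
Original = 56.2 μM × 3.20 × 10⁴ = 1.80 × 10⁶ μM = 1.80 M.

1.80 M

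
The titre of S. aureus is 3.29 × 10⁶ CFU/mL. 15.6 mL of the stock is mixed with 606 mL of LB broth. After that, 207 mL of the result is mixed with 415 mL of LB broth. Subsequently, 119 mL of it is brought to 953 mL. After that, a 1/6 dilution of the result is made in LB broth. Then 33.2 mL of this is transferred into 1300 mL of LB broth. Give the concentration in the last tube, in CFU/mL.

14.2 CFU/mL

Overall dilution factor = 39.85 × 3.005 × 8.008 × 6 × 40.16 = 2.31 × 10⁵.
3.29 × 10⁶ CFU/mL / 2.31 × 10⁵ = 14.2 CFU/mL.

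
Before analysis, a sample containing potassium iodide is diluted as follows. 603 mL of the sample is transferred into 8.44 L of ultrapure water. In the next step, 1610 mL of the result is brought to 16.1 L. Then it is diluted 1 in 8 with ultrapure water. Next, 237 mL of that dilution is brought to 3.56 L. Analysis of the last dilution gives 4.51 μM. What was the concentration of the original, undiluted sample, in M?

Overall dilution factor = 15.00 × 10 × 8 × 15.02 = 1.80 × 10⁴.
Original = 4.51 μM × 1.80 × 10⁴ = 8.13 × 10⁴ μM = 0.0813 M.

0.0813 M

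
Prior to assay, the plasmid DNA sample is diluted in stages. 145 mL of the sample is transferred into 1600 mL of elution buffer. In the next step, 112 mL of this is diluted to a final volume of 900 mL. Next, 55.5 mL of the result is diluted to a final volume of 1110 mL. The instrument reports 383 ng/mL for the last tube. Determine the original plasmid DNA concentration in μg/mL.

741 μg/mL

Overall dilution factor = 12.03 × 8.036 × 20 = 1934.
Original = 383 ng/mL × 1934 = 7.41 × 10⁵ ng/mL = 741 μg/mL.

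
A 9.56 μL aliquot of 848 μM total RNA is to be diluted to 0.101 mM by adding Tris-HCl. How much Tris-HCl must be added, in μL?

0.101 mM = 101 μM.
V₂ = C₁V₁/C₂ = 848 × 9.56 / 101 = 80.3 μL.
Diluent to add = V₂ − V₁ = 80.3 − 9.56 = 70.7 μL.

70.7 μL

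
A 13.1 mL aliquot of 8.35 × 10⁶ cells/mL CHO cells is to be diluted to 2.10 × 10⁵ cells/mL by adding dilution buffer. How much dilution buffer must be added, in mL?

V₂ = C₁V₁/C₂ = 8.35 × 10⁶ × 13.1 / 2.10 × 10⁵ = 521 mL.
Diluent to add = V₂ − V₁ = 521 − 13.1 = 508 mL.

508 mL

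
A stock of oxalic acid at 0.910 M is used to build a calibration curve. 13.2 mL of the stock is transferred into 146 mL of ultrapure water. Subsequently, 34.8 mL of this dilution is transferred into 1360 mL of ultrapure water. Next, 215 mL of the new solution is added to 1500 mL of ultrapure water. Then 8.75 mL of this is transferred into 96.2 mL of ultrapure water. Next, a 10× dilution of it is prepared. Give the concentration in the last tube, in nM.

1970 nM

Overall dilution factor = 12.06 × 40.08 × 7.977 × 11.99 × 10 = 4.62 × 10⁵.
0.910 M / 4.62 × 10⁵ = 1.97 × 10⁻⁶ M = 1970 nM.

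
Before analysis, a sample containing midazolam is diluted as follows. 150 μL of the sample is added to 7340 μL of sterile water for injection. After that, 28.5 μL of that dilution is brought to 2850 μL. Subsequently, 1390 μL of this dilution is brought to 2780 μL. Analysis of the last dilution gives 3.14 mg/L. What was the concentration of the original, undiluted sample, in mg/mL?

Overall dilution factor = 49.93 × 100 × 2 = 9987.
Original = 3.14 mg/L × 9987 = 3.14 × 10⁴ mg/L = 31.4 mg/mL.

31.4 mg/mL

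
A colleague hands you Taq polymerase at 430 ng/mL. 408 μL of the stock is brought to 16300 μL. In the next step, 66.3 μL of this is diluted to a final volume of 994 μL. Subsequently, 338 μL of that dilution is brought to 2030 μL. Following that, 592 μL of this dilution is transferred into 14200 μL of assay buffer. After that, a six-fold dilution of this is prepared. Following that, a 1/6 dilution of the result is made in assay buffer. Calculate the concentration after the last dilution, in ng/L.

0.133 ng/L

Overall dilution factor = 39.95 × 14.99 × 6.006 × 24.99 × 6 × 6 = 3.24 × 10⁶.
430 ng/mL / 3.24 × 10⁶ = 1.33 × 10⁻⁴ ng/mL = 0.133 ng/L.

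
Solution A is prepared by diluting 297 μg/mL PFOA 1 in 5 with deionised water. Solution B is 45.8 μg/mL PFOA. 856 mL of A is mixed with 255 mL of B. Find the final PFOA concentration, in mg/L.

C_A = 297 μg/mL / 5 = 59.4 μg/mL.
C_mix = (C_A·V_A + C_B·V_B)/(V_A + V_B) = (59.4×856 + 45.8×255) / 1111 = 56.3 μg/mL = 56.3 mg/L.

56.3 mg/L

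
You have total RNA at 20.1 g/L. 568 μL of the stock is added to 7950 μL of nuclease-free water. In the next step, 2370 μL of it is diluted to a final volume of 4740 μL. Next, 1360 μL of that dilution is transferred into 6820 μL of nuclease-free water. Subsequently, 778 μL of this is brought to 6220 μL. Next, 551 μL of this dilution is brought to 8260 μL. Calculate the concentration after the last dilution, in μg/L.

Overall dilution factor = 15.00 × 2 × 6.015 × 7.995 × 14.99 = 2.16 × 10⁴.
20.1 g/L / 2.16 × 10⁴ = 9.30 × 10⁻⁴ g/L = 930 μg/L.

930 μg/L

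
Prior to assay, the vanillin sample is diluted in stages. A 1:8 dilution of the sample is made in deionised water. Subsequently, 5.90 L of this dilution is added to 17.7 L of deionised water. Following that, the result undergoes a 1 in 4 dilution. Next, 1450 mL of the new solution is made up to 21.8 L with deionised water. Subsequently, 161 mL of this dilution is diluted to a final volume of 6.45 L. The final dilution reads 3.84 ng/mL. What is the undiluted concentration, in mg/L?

296 mg/L

Overall dilution factor = 8 × 4 × 4 × 15.03 × 40.06 = 7.71 × 10⁴.
Original = 3.84 ng/mL × 7.71 × 10⁴ = 2.96 × 10⁵ ng/mL = 296 mg/L.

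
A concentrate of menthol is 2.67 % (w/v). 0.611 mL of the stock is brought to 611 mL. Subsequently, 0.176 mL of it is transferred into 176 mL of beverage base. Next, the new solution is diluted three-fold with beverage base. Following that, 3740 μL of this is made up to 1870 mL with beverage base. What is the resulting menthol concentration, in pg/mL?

Overall dilution factor = 1000 × 1001 × 3 × 500 = 1.50 × 10⁹.
2.67 % (w/v) / 1.50 × 10⁹ = 1.78 × 10⁻⁹ % (w/v) = 17.8 pg/mL.

17.8 pg/mL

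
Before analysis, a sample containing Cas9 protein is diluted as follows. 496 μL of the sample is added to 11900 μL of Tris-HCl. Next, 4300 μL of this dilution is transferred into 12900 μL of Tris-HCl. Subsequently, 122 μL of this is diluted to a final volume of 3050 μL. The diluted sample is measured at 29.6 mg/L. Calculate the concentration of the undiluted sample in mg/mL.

Overall dilution factor = 24.99 × 4 × 25 = 2499.
Original = 29.6 mg/L × 2499 = 7.40 × 10⁴ mg/L = 74.0 mg/mL.

74.0 mg/mL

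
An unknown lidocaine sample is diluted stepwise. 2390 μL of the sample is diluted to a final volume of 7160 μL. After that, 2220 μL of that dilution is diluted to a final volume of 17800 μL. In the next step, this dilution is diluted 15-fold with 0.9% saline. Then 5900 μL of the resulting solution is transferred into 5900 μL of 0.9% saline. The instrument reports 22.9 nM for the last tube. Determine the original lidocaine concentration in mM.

Overall dilution factor = 2.996 × 8.018 × 15 × 2 = 721.
Original = 22.9 nM × 721 = 1.65 × 10⁴ nM = 0.0165 mM.

0.0165 mM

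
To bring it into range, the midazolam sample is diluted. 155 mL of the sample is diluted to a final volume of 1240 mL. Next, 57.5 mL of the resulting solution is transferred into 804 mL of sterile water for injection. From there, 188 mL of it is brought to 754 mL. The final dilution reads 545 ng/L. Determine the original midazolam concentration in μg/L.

Overall dilution factor = 8 × 14.98 × 4.011 = 481.
Original = 545 ng/L × 481 = 2.62 × 10⁵ ng/L = 262 μg/L.

262 μg/L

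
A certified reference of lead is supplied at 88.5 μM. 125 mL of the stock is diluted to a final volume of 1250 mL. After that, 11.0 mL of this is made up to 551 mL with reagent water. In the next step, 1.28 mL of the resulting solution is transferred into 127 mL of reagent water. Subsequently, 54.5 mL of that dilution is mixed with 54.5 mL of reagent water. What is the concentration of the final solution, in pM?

881 pM

Overall dilution factor = 10 × 50.09 × 100.2 × 2 = 1.00 × 10⁵.
88.5 μM / 1.00 × 10⁵ = 8.81 × 10⁻⁴ μM = 881 pM.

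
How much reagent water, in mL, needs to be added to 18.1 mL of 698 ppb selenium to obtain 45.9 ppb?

257 mL

V₂ = C₁V₁/C₂ = 698 × 18.1 / 45.9 = 275 mL.
Diluent to add = V₂ − V₁ = 275 − 18.1 = 257 mL.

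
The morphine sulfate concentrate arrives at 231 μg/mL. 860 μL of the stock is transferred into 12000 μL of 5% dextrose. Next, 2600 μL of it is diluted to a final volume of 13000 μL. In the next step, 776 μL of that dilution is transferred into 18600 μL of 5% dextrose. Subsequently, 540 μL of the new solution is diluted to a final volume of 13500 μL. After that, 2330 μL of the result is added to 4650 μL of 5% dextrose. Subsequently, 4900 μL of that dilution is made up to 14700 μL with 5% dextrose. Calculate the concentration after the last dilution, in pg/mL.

551 pg/mL

Overall dilution factor = 14.95 × 5 × 24.97 × 25 × 2.996 × 3 = 4.19 × 10⁵.
231 μg/mL / 4.19 × 10⁵ = 5.51 × 10⁻⁴ μg/mL = 551 pg/mL.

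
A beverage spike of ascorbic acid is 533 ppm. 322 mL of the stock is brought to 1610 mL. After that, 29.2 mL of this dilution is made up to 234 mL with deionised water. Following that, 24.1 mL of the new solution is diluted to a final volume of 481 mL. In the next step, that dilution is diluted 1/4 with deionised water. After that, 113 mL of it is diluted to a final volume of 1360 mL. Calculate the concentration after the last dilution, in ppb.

Overall dilution factor = 5 × 8.014 × 19.96 × 4 × 12.04 = 3.85 × 10⁴.
533 ppm / 3.85 × 10⁴ = 0.0138 ppm = 13.8 ppb.

13.8 ppb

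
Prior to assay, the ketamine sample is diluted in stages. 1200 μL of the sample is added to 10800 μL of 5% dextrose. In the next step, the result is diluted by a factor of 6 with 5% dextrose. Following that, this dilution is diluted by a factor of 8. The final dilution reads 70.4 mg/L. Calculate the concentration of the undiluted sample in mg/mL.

33.8 mg/mL

Overall dilution factor = 10 × 6 × 8 = 480.
Original = 70.4 mg/L × 480 = 3.38 × 10⁴ mg/L = 33.8 mg/mL.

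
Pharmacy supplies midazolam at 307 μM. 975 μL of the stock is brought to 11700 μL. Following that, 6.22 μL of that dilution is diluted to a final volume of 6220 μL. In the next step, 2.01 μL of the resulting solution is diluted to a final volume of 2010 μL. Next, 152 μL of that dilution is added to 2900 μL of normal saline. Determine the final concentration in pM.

1.27 pM

Overall dilution factor = 12 × 1000 × 1000 × 20.08 = 2.41 × 10⁸.
307 μM / 2.41 × 10⁸ = 1.27 × 10⁻⁶ μM = 1.27 pM.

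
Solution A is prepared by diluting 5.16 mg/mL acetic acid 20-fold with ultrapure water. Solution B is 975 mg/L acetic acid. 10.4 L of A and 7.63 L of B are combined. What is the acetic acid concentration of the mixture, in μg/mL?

C_A = 5.16 mg/mL / 20 = 0.258 mg/mL.
C_B = 975 mg/L = 0.975 mg/mL.
C_mix = (C_A·V_A + C_B·V_B)/(V_A + V_B) = (0.258×10.4 + 0.975×7.63) / 18.03 = 0.561 mg/mL = 561 μg/mL.

561 μg/mL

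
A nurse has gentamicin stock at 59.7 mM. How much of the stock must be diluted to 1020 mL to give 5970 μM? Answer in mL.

102 mL

5970 μM = 5.97 mM.
V₁ = C₂V₂/C₁ = 5.97 × 1020 / 59.7 = 102 mL.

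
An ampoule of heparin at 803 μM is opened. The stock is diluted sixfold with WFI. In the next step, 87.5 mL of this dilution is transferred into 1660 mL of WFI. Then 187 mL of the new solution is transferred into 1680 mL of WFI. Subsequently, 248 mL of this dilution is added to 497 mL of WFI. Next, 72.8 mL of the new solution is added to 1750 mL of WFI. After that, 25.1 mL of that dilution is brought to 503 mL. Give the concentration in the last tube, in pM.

Overall dilution factor = 6 × 19.97 × 9.984 × 3.004 × 25.04 × 20.04 = 1.80 × 10⁶.
803 μM / 1.80 × 10⁶ = 4.45 × 10⁻⁴ μM = 445 pM.

445 pM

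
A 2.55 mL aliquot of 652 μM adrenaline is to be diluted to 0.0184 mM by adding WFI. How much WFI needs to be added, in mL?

87.8 mL

0.0184 mM = 18.4 μM.
V₂ = C₁V₁/C₂ = 652 × 2.55 / 18.4 = 90.4 mL.
Diluent to add = V₂ − V₁ = 90.4 − 2.55 = 87.8 mL.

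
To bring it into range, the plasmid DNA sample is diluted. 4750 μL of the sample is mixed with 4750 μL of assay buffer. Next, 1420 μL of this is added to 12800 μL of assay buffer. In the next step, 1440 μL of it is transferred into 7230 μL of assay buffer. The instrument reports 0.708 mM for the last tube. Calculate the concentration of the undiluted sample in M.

0.0854 M

Overall dilution factor = 2 × 10.01 × 6.021 = 121.
Original = 0.708 mM × 121 = 85.4 mM = 0.0854 M.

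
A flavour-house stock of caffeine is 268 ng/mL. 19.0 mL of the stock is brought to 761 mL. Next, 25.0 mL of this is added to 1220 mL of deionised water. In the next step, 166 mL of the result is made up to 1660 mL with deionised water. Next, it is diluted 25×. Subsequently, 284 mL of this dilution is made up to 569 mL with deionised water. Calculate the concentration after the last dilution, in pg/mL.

0.268 pg/mL

Overall dilution factor = 40.05 × 49.80 × 10 × 25 × 2.004 = 9.99 × 10⁵.
268 ng/mL / 9.99 × 10⁵ = 2.68 × 10⁻⁴ ng/mL = 0.268 pg/mL.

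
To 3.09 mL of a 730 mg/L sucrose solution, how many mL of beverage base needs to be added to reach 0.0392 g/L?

54.5 mL

0.0392 g/L = 39.2 mg/L.
V₂ = C₁V₁/C₂ = 730 × 3.09 / 39.2 = 57.5 mL.
Diluent to add = V₂ − V₁ = 57.5 − 3.09 = 54.5 mL.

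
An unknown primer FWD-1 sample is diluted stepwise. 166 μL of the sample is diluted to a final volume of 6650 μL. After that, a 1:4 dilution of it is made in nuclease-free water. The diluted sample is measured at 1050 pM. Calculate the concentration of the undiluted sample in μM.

Overall dilution factor = 40.06 × 4 = 160.
Original = 1050 pM × 160 = 1.68 × 10⁵ pM = 0.168 μM.

0.168 μM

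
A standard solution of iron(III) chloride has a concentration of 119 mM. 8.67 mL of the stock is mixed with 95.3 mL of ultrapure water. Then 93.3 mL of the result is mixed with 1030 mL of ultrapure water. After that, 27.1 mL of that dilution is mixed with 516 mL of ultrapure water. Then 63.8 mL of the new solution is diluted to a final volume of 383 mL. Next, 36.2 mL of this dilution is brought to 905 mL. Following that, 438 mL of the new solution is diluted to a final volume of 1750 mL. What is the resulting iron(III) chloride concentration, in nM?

68.6 nM

Overall dilution factor = 11.99 × 12.04 × 20.04 × 6.003 × 25 × 3.995 = 1.73 × 10⁶.
119 mM / 1.73 × 10⁶ = 6.86 × 10⁻⁵ mM = 68.6 nM.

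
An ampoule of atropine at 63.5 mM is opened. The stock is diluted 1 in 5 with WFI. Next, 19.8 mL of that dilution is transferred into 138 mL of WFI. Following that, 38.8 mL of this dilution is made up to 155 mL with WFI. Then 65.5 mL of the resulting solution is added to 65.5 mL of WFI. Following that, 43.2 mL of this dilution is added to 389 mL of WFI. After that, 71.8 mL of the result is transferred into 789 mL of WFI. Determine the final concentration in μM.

Overall dilution factor = 5 × 7.970 × 3.995 × 2 × 10.00 × 11.99 = 3.82 × 10⁴.
63.5 mM / 3.82 × 10⁴ = 1.66 × 10⁻³ mM = 1.66 μM.

1.66 μM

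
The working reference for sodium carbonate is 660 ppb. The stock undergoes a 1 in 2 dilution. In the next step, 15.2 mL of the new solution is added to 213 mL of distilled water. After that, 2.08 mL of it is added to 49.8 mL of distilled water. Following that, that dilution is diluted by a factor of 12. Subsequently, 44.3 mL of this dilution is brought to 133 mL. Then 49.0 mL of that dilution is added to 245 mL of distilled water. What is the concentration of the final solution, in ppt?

4.08 ppt

Overall dilution factor = 2 × 15.01 × 24.94 × 12 × 3.002 × 6 = 1.62 × 10⁵.
660 ppb / 1.62 × 10⁵ = 4.08 × 10⁻³ ppb = 4.08 ppt.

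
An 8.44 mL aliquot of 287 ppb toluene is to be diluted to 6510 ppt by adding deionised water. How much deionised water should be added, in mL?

6510 ppt = 6.51 ppb.
V₂ = C₁V₁/C₂ = 287 × 8.44 / 6.51 = 372 mL.
Diluent to add = V₂ − V₁ = 372 − 8.44 = 364 mL.

364 mL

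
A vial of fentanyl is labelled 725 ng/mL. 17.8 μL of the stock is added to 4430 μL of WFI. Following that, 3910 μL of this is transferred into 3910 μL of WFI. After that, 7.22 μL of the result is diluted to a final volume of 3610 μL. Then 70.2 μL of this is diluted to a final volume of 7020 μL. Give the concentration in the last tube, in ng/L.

0.0290 ng/L

Overall dilution factor = 249.9 × 2 × 500 × 100 = 2.50 × 10⁷.
725 ng/mL / 2.50 × 10⁷ = 2.90 × 10⁻⁵ ng/mL = 0.0290 ng/L.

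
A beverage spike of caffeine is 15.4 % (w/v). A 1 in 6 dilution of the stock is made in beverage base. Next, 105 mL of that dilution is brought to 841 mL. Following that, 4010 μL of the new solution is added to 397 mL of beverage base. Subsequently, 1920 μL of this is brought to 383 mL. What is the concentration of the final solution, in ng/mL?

Overall dilution factor = 6 × 8.010 × 100.0 × 199.5 = 9.59 × 10⁵.
15.4 % (w/v) / 9.59 × 10⁵ = 1.61 × 10⁻⁵ % (w/v) = 161 ng/mL.

161 ng/mL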